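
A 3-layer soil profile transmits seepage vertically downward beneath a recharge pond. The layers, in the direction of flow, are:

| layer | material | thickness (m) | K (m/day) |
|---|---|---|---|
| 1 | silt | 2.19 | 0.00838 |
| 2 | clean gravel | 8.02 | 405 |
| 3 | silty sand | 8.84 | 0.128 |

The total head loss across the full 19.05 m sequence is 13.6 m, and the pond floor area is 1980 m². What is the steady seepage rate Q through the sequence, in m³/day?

81.5

Flow is perpendicular to layering, so the layers act in series and the equivalent K is the thickness-weighted harmonic mean.
Total thickness L = 2.19 + 8.02 + 8.84 = 19.05 m.
Σ(b_i/K_i) = 2.19/0.00838 + 8.02/405 + 8.84/0.128 = 330.4 d.
K_eq = L / Σ(b_i/K_i) = 19.05 / 330.4 = 0.05765 m/day.
Q = K_eq · A · (Δh/L) = 0.05765 × 1980 × (13.6/19.05) = 81.50 m³/day.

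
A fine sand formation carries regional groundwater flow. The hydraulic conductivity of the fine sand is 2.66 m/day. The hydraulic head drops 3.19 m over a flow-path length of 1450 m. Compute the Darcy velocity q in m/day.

0.00585

Hydraulic gradient i = Δh / L = 3.19 / 1450 = 0.002200.
Specific discharge q = K · i = 2.660 × 0.002200 = 0.005852 m/day.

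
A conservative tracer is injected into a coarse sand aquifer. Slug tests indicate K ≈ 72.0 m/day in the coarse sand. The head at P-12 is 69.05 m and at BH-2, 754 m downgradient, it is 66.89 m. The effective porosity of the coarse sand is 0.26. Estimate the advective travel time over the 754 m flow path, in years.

2.60

Hydraulic gradient i = (69.05 − 66.89) / 754 = 2.16 / 754 = 0.002865.
Darcy flux q = K · i = 72.00 × 0.002865 = 0.2063 m/day.
Seepage velocity v = q / n_e = 0.2063 / 0.26 = 0.7933 m/day.
Travel time t = L / v = 754 / 0.7933 = 950.5 days = 2.602 years.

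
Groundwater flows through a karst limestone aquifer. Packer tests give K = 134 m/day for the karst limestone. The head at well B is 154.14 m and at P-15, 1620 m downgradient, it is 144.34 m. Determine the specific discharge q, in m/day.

Hydraulic gradient i = (154.14 − 144.34) / 1620 = 9.8 / 1620 = 0.006049.
Specific discharge q = K · i = 134.0 × 0.006049 = 0.8106 m/day.

0.811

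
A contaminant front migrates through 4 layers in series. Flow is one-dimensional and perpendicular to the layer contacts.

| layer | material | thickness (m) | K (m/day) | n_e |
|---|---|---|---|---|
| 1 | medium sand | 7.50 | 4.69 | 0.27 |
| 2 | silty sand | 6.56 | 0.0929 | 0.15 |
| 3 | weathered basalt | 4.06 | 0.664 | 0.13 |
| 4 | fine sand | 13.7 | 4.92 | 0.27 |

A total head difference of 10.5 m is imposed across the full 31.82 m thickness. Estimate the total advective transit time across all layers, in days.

55.9

With flow normal to the layers, continuity requires the same specific discharge q through every layer.
Σ(b_i/K_i) = 7.50/4.69 + 6.56/0.0929 + 4.06/0.664 + 13.7/4.92 = 81.11 d.
q = Δh / Σ(b_i/K_i) = 10.5 / 81.11 = 0.1295 m/day.
In each layer the seepage velocity is v_i = q/n_i, so the layer transit time is t_i = b_i·n_i / q:
  layer 1 (medium sand): t_1 = 7.50 × 0.27 / 0.1295 = 15.64 d
  layer 2 (silty sand): t_2 = 6.56 × 0.15 / 0.1295 = 7.601 d
  layer 3 (weathered basalt): t_3 = 4.06 × 0.13 / 0.1295 = 4.077 d
  layer 4 (fine sand): t_4 = 13.7 × 0.27 / 0.1295 = 28.57 d
Total t = Σ t_i = 55.90 days.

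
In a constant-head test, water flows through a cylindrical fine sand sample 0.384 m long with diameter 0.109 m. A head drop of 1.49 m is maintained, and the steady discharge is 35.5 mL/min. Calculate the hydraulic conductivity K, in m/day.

1.41

Cross-sectional area A = π·(d/2)² = π × (0.109/2)² = 0.009331 m².
Convert discharge: 35.5 mL/min = 5.917e-07 m³/s.
Darcy's law rearranged: K = Q·L / (A·Δh) = 5.917e-07 × 0.384 / (0.009331 × 1.49) = 1.634e-05 m/s = 1.412 m/day.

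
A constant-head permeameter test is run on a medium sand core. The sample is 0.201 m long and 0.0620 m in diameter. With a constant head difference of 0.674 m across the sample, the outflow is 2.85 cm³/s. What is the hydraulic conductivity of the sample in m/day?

24.3

Cross-sectional area A = π·(d/2)² = π × (0.0620/2)² = 0.003019 m².
Convert discharge: 2.85 cm³/s = 2.850e-06 m³/s.
Darcy's law rearranged: K = Q·L / (A·Δh) = 2.850e-06 × 0.201 / (0.003019 × 0.674) = 0.0002815 m/s = 24.32 m/day.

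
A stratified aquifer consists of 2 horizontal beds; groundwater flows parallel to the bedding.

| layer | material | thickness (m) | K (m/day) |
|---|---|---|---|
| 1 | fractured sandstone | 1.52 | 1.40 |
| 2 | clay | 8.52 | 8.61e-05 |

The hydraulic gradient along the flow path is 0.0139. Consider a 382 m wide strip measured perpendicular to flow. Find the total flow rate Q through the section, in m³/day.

Flow is parallel to layering, so each bed carries its own Darcy discharge and the transmissivities add.
Σ(K_i·b_i) = 1.40×1.52 + 8.61e-05×8.52 = 2.129 m²/day.
Hydraulic gradient i = 0.0139.
Q = Σ(K_i·b_i) · W · i = 2.129 × 382 × 0.01390 = 11.30 m³/day.

11.3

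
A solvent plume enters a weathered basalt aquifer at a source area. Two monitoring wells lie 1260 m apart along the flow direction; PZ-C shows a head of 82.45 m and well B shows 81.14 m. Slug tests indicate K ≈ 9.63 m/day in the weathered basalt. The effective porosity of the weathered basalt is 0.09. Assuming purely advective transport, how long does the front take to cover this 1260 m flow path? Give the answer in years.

31.0

Hydraulic gradient i = (82.45 − 81.14) / 1260 = 1.31 / 1260 = 0.001040.
Darcy flux q = K · i = 9.630 × 0.001040 = 0.01001 m/day.
Seepage velocity v = q / n_e = 0.01001 / 0.09 = 0.1112 m/day.
Travel time t = L / v = 1260 / 0.1112 = 11326 days = 31.01 years.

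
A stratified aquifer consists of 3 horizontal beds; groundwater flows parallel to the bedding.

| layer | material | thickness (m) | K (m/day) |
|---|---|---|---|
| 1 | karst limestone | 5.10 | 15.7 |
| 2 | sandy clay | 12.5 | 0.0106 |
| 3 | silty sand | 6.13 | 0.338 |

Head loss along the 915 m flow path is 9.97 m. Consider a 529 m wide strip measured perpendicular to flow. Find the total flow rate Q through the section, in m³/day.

474

Flow is parallel to layering, so each bed carries its own Darcy discharge and the transmissivities add.
Σ(K_i·b_i) = 15.7×5.10 + 0.0106×12.5 + 0.338×6.13 = 82.27 m²/day.
Hydraulic gradient i = Δh / L = 9.97 / 915 = 0.01090.
Q = Σ(K_i·b_i) · W · i = 82.27 × 529 × 0.01090 = 474.2 m³/day.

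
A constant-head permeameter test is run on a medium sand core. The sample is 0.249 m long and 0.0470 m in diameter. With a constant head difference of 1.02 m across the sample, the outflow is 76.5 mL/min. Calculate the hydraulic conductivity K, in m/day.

Cross-sectional area A = π·(d/2)² = π × (0.0470/2)² = 0.001735 m².
Convert discharge: 76.5 mL/min = 1.275e-06 m³/s.
Darcy's law rearranged: K = Q·L / (A·Δh) = 1.275e-06 × 0.249 / (0.001735 × 1.02) = 0.0001794 m/s = 15.50 m/day.

15.5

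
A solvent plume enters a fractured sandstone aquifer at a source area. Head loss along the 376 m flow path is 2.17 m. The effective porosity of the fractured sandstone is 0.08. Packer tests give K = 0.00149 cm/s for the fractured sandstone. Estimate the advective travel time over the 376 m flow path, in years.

Convert K: 0.00149 cm/s × 864 = 1.287 m/day.
Hydraulic gradient i = Δh / L = 2.17 / 376 = 0.005771.
Darcy flux q = K · i = 1.287 × 0.005771 = 0.007430 m/day.
Seepage velocity v = q / n_e = 0.007430 / 0.08 = 0.09287 m/day.
Travel time t = L / v = 376 / 0.09287 = 4049 days = 11.08 years.

11.1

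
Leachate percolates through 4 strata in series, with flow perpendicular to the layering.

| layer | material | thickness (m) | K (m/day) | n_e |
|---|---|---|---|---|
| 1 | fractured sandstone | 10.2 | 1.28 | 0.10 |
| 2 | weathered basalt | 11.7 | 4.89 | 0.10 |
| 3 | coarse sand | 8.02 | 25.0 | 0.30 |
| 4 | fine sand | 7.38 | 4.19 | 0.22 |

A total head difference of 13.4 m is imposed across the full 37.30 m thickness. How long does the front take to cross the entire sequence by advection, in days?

With flow normal to the layers, continuity requires the same specific discharge q through every layer.
Σ(b_i/K_i) = 10.2/1.28 + 11.7/4.89 + 8.02/25.0 + 7.38/4.19 = 12.44 d.
q = Δh / Σ(b_i/K_i) = 13.4 / 12.44 = 1.077 m/day.
In each layer the seepage velocity is v_i = q/n_i, so the layer transit time is t_i = b_i·n_i / q:
  layer 1 (fractured sandstone): t_1 = 10.2 × 0.10 / 1.077 = 0.9472 d
  layer 2 (weathered basalt): t_2 = 11.7 × 0.10 / 1.077 = 1.086 d
  layer 3 (coarse sand): t_3 = 8.02 × 0.30 / 1.077 = 2.234 d
  layer 4 (fine sand): t_4 = 7.38 × 0.22 / 1.077 = 1.508 d
Total t = Σ t_i = 5.776 days.

5.78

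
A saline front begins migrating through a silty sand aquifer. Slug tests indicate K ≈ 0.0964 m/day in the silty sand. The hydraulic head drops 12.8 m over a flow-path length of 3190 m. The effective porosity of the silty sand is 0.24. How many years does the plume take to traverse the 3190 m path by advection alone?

Hydraulic gradient i = Δh / L = 12.8 / 3190 = 0.004013.
Darcy flux q = K · i = 0.09640 × 0.004013 = 0.0003868 m/day.
Seepage velocity v = q / n_e = 0.0003868 / 0.24 = 0.001612 m/day.
Travel time t = L / v = 3190 / 0.001612 = 1.979e+06 days = 5419 years.

5420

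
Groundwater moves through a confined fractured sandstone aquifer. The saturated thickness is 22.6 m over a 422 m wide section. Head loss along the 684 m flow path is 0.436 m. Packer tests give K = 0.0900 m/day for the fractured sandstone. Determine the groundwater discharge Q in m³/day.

0.547

Cross-sectional area A = 422 × 22.6 = 9537 m².
Hydraulic gradient i = Δh / L = 0.436 / 684 = 0.0006374.
Darcy's law: Q = K · A · i = 0.09000 × 9537 × 0.0006374 = 0.5471 m³/day.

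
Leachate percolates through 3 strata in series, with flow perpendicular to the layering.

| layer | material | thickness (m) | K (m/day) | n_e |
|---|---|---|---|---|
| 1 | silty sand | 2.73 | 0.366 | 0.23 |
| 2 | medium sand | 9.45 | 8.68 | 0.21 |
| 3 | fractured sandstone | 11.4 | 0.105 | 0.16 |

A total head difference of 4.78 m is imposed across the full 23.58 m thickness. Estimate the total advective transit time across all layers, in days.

109

With flow normal to the layers, continuity requires the same specific discharge q through every layer.
Σ(b_i/K_i) = 2.73/0.366 + 9.45/8.68 + 11.4/0.105 = 117.1 d.
q = Δh / Σ(b_i/K_i) = 4.78 / 117.1 = 0.04081 m/day.
In each layer the seepage velocity is v_i = q/n_i, so the layer transit time is t_i = b_i·n_i / q:
  layer 1 (silty sand): t_1 = 2.73 × 0.23 / 0.04081 = 15.38 d
  layer 2 (medium sand): t_2 = 9.45 × 0.21 / 0.04081 = 48.62 d
  layer 3 (fractured sandstone): t_3 = 11.4 × 0.16 / 0.04081 = 44.69 d
Total t = Σ t_i = 108.7 days.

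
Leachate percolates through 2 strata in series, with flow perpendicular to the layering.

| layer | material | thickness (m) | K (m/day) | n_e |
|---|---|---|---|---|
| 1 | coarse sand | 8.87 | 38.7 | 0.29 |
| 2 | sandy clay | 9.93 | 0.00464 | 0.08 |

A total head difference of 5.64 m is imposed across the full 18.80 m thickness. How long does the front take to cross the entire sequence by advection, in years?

With flow normal to the layers, continuity requires the same specific discharge q through every layer.
Σ(b_i/K_i) = 8.87/38.7 + 9.93/0.00464 = 2140 d.
q = Δh / Σ(b_i/K_i) = 5.64 / 2140 = 0.002635 m/day.
In each layer the seepage velocity is v_i = q/n_i, so the layer transit time is t_i = b_i·n_i / q:
  layer 1 (coarse sand): t_1 = 8.87 × 0.29 / 0.002635 = 976.2 d
  layer 2 (sandy clay): t_2 = 9.93 × 0.08 / 0.002635 = 301.5 d
Total t = Σ t_i = 1278 days = 3.498 years.

3.50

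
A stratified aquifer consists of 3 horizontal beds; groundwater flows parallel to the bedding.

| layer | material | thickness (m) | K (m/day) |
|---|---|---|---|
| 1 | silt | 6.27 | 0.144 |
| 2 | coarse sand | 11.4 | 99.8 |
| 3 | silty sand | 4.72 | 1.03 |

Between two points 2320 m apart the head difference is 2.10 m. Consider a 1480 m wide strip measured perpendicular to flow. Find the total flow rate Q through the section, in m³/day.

1530

Flow is parallel to layering, so each bed carries its own Darcy discharge and the transmissivities add.
Σ(K_i·b_i) = 0.144×6.27 + 99.8×11.4 + 1.03×4.72 = 1143 m²/day.
Hydraulic gradient i = Δh / L = 2.10 / 2320 = 0.0009052.
Q = Σ(K_i·b_i) · W · i = 1143 × 1480 × 0.0009052 = 1532 m³/day.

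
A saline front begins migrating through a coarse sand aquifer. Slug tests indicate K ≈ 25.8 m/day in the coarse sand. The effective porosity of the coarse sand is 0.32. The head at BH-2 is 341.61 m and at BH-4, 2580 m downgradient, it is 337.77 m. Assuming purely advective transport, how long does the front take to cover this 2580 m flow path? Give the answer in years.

Hydraulic gradient i = (341.61 − 337.77) / 2580 = 3.84 / 2580 = 0.001488.
Darcy flux q = K · i = 25.80 × 0.001488 = 0.03840 m/day.
Seepage velocity v = q / n_e = 0.03840 / 0.32 = 0.1200 m/day.
Travel time t = L / v = 2580 / 0.1200 = 21500 days = 58.86 years.

58.9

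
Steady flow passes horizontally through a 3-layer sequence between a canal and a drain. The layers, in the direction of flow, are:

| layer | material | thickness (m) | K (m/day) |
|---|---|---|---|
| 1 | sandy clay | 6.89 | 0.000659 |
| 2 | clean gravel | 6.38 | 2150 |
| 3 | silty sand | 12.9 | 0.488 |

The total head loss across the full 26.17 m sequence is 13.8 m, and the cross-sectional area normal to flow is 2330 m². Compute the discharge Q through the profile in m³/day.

Flow is perpendicular to layering, so the layers act in series and the equivalent K is the thickness-weighted harmonic mean.
Total thickness L = 6.89 + 6.38 + 12.9 = 26.17 m.
Σ(b_i/K_i) = 6.89/0.000659 + 6.38/2150 + 12.9/0.488 = 10482 d.
K_eq = L / Σ(b_i/K_i) = 26.17 / 10482 = 0.002497 m/day.
Q = K_eq · A · (Δh/L) = 0.002497 × 2330 × (13.8/26.17) = 3.068 m³/day.

3.07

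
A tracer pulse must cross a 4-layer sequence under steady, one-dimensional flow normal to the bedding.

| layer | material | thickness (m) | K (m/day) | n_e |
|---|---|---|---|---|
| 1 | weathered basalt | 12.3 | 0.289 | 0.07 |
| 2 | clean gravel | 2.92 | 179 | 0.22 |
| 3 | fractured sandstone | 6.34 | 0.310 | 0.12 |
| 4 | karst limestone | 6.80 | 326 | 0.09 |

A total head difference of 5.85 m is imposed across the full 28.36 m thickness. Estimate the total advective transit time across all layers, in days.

31.0

With flow normal to the layers, continuity requires the same specific discharge q through every layer.
Σ(b_i/K_i) = 12.3/0.289 + 2.92/179 + 6.34/0.310 + 6.80/326 = 63.05 d.
q = Δh / Σ(b_i/K_i) = 5.85 / 63.05 = 0.09278 m/day.
In each layer the seepage velocity is v_i = q/n_i, so the layer transit time is t_i = b_i·n_i / q:
  layer 1 (weathered basalt): t_1 = 12.3 × 0.07 / 0.09278 = 9.280 d
  layer 2 (clean gravel): t_2 = 2.92 × 0.22 / 0.09278 = 6.924 d
  layer 3 (fractured sandstone): t_3 = 6.34 × 0.12 / 0.09278 = 8.200 d
  layer 4 (karst limestone): t_4 = 6.80 × 0.09 / 0.09278 = 6.596 d
Total t = Σ t_i = 31.00 days.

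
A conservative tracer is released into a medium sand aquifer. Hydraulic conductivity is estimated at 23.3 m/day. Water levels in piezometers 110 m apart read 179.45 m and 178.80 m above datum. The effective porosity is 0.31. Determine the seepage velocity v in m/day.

Hydraulic gradient i = (179.45 − 178.80) / 110 = 0.65 / 110 = 0.005909.
Darcy flux q = K · i = 23.30 × 0.005909 = 0.1377 m/day.
Seepage velocity v = q / n_e = 0.1377 / 0.31 = 0.4441 m/day.

0.444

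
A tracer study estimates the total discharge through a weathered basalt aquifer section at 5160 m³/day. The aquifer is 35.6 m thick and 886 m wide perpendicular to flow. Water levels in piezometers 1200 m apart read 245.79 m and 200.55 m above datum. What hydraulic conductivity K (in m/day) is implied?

Cross-sectional area A = 886 × 35.6 = 31542 m².
Hydraulic gradient i = (245.79 − 200.55) / 1200 = 45.24 / 1200 = 0.03770.
From Q = K·A·i, K = Q / (A·i) = 5160 / (31542 × 0.03770) = 4.339 m/day.

4.34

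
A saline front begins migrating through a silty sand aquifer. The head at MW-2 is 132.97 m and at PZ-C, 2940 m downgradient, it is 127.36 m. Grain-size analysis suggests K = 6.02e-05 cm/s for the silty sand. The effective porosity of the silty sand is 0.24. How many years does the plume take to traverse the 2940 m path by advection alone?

Convert K: 6.02e-05 cm/s × 864 = 0.05201 m/day.
Hydraulic gradient i = (132.97 − 127.36) / 2940 = 5.61 / 2940 = 0.001908.
Darcy flux q = K · i = 0.05201 × 0.001908 = 9.925e-05 m/day.
Seepage velocity v = q / n_e = 9.925e-05 / 0.24 = 0.0004135 m/day.
Travel time t = L / v = 2940 / 0.0004135 = 7.109e+06 days = 19464 years.

19500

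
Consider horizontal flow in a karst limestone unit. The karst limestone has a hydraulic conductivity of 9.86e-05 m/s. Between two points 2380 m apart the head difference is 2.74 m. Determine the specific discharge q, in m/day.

Convert K: 9.86e-05 m/s × 86400 = 8.519 m/day.
Hydraulic gradient i = Δh / L = 2.74 / 2380 = 0.001151.
Specific discharge q = K · i = 8.519 × 0.001151 = 0.009808 m/day.

0.00981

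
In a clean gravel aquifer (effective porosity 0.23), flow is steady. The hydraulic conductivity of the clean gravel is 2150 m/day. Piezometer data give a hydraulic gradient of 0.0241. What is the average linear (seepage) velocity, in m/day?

225

Hydraulic gradient i = 0.0241.
Darcy flux q = K · i = 2150 × 0.02410 = 51.81 m/day.
Seepage velocity v = q / n_e = 51.81 / 0.23 = 225.3 m/day.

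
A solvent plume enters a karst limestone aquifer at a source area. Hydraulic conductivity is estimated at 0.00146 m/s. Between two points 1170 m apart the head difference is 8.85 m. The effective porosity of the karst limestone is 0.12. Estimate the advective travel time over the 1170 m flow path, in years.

0.403

Convert K: 0.00146 m/s × 86400 = 126.1 m/day.
Hydraulic gradient i = Δh / L = 8.85 / 1170 = 0.007564.
Darcy flux q = K · i = 126.1 × 0.007564 = 0.9542 m/day.
Seepage velocity v = q / n_e = 0.9542 / 0.12 = 7.951 m/day.
Travel time t = L / v = 1170 / 7.951 = 147.1 days = 0.4029 years.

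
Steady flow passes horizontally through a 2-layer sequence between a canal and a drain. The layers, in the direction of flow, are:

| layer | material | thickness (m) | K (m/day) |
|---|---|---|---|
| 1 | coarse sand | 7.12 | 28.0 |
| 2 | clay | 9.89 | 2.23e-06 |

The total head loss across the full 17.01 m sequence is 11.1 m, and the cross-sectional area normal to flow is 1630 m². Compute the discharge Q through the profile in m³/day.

0.00408

Flow is perpendicular to layering, so the layers act in series and the equivalent K is the thickness-weighted harmonic mean.
Total thickness L = 7.12 + 9.89 = 17.01 m.
Σ(b_i/K_i) = 7.12/28.0 + 9.89/2.23e-06 = 4.435e+06 d.
K_eq = L / Σ(b_i/K_i) = 17.01 / 4.435e+06 = 3.835e-06 m/day.
Q = K_eq · A · (Δh/L) = 3.835e-06 × 1630 × (11.1/17.01) = 0.004080 m³/day.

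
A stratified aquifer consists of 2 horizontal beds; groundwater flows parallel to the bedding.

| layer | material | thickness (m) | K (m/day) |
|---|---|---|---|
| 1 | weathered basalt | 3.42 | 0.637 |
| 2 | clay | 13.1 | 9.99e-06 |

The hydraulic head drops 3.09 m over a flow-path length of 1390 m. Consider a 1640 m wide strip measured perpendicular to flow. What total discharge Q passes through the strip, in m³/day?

7.94

Flow is parallel to layering, so each bed carries its own Darcy discharge and the transmissivities add.
Σ(K_i·b_i) = 0.637×3.42 + 9.99e-06×13.1 = 2.179 m²/day.
Hydraulic gradient i = Δh / L = 3.09 / 1390 = 0.002223.
Q = Σ(K_i·b_i) · W · i = 2.179 × 1640 × 0.002223 = 7.943 m³/day.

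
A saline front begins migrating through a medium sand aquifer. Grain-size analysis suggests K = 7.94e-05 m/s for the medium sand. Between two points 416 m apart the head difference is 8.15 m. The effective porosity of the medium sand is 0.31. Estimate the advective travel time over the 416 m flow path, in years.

Convert K: 7.94e-05 m/s × 86400 = 6.860 m/day.
Hydraulic gradient i = Δh / L = 8.15 / 416 = 0.01959.
Darcy flux q = K · i = 6.860 × 0.01959 = 0.1344 m/day.
Seepage velocity v = q / n_e = 0.1344 / 0.31 = 0.4335 m/day.
Travel time t = L / v = 416 / 0.4335 = 959.5 days = 2.627 years.

2.63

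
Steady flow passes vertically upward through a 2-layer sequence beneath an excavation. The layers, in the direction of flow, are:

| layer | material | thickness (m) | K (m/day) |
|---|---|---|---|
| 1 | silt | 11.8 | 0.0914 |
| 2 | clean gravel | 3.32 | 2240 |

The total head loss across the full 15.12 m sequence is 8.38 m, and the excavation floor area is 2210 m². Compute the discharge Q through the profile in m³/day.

Flow is perpendicular to layering, so the layers act in series and the equivalent K is the thickness-weighted harmonic mean.
Total thickness L = 11.8 + 3.32 = 15.12 m.
Σ(b_i/K_i) = 11.8/0.0914 + 3.32/2240 = 129.1 d.
K_eq = L / Σ(b_i/K_i) = 15.12 / 129.1 = 0.1171 m/day.
Q = K_eq · A · (Δh/L) = 0.1171 × 2210 × (8.38/15.12) = 143.4 m³/day.

143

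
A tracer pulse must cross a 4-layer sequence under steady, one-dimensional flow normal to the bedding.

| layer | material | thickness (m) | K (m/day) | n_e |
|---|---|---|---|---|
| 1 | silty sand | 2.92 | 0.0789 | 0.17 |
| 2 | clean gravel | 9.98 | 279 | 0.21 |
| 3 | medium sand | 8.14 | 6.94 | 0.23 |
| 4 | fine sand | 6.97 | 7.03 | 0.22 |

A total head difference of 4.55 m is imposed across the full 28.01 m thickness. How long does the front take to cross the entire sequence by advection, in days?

With flow normal to the layers, continuity requires the same specific discharge q through every layer.
Σ(b_i/K_i) = 2.92/0.0789 + 9.98/279 + 8.14/6.94 + 6.97/7.03 = 39.21 d.
q = Δh / Σ(b_i/K_i) = 4.55 / 39.21 = 0.1160 m/day.
In each layer the seepage velocity is v_i = q/n_i, so the layer transit time is t_i = b_i·n_i / q:
  layer 1 (silty sand): t_1 = 2.92 × 0.17 / 0.1160 = 4.278 d
  layer 2 (clean gravel): t_2 = 9.98 × 0.21 / 0.1160 = 18.06 d
  layer 3 (medium sand): t_3 = 8.14 × 0.23 / 0.1160 = 16.13 d
  layer 4 (fine sand): t_4 = 6.97 × 0.22 / 0.1160 = 13.21 d
Total t = Σ t_i = 51.69 days.

51.7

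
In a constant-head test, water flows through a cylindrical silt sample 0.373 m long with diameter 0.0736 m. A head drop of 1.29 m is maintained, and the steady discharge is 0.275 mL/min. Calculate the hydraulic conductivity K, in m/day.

Cross-sectional area A = π·(d/2)² = π × (0.0736/2)² = 0.004254 m².
Convert discharge: 0.275 mL/min = 4.583e-09 m³/s.
Darcy's law rearranged: K = Q·L / (A·Δh) = 4.583e-09 × 0.373 / (0.004254 × 1.29) = 3.115e-07 m/s = 0.02691 m/day.

0.0269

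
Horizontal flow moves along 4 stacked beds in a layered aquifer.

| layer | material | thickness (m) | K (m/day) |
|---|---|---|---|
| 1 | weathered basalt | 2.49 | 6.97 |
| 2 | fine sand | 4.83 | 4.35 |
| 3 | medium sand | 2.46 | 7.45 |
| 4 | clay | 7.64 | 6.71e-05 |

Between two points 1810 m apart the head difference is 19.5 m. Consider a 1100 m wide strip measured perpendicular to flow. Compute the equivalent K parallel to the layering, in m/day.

3.25

Flow is parallel to layering, so each bed carries its own Darcy discharge and the transmissivities add.
Σ(K_i·b_i) = 6.97×2.49 + 4.35×4.83 + 7.45×2.46 + 6.71e-05×7.64 = 56.69 m²/day.
Total thickness b = 17.42 m, so K_eq = Σ(K_i·b_i)/b = 3.254 m/day.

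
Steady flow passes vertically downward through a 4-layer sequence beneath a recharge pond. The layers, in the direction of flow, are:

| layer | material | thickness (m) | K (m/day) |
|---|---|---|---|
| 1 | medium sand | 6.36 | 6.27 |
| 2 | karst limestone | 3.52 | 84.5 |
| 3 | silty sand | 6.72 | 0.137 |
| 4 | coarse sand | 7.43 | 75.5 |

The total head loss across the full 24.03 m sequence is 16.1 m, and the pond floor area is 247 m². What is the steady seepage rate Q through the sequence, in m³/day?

Flow is perpendicular to layering, so the layers act in series and the equivalent K is the thickness-weighted harmonic mean.
Total thickness L = 6.36 + 3.52 + 6.72 + 7.43 = 24.03 m.
Σ(b_i/K_i) = 6.36/6.27 + 3.52/84.5 + 6.72/0.137 + 7.43/75.5 = 50.21 d.
K_eq = L / Σ(b_i/K_i) = 24.03 / 50.21 = 0.4786 m/day.
Q = K_eq · A · (Δh/L) = 0.4786 × 247 × (16.1/24.03) = 79.21 m³/day.

79.2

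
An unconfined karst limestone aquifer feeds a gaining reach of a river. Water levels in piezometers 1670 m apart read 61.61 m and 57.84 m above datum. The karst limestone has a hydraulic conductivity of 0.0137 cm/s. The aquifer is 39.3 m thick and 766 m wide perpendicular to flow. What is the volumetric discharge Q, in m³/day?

804

Convert K: 0.0137 cm/s × 864 = 11.84 m/day.
Cross-sectional area A = 766 × 39.3 = 30104 m².
Hydraulic gradient i = (61.61 − 57.84) / 1670 = 3.77 / 1670 = 0.002257.
Darcy's law: Q = K · A · i = 11.84 × 30104 × 0.002257 = 804.4 m³/day.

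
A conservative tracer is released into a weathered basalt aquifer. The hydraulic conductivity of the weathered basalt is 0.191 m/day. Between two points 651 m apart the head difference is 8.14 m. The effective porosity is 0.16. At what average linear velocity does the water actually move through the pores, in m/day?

0.0149

Hydraulic gradient i = Δh / L = 8.14 / 651 = 0.01250.
Darcy flux q = K · i = 0.1910 × 0.01250 = 0.002388 m/day.
Seepage velocity v = q / n_e = 0.002388 / 0.16 = 0.01493 m/day.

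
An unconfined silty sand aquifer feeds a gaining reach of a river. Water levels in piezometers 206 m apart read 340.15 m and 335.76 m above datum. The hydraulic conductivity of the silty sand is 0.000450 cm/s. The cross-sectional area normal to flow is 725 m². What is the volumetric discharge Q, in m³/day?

Convert K: 0.000450 cm/s × 864 = 0.3888 m/day.
Hydraulic gradient i = (340.15 − 335.76) / 206 = 4.39 / 206 = 0.02131.
Darcy's law: Q = K · A · i = 0.3888 × 725.0 × 0.02131 = 6.007 m³/day.

6.01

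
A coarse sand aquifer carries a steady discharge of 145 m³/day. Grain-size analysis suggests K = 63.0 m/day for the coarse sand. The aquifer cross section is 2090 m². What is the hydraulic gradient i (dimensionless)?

0.00110

From Q = K·A·i, i = Q / (K·A) = 145 / (63.00 × 2090) = 0.001101.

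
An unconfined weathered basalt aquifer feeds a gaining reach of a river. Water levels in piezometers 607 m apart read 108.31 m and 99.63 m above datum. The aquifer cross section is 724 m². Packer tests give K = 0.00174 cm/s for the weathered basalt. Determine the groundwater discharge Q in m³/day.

15.6

Convert K: 0.00174 cm/s × 864 = 1.503 m/day.
Hydraulic gradient i = (108.31 − 99.63) / 607 = 8.68 / 607 = 0.01430.
Darcy's law: Q = K · A · i = 1.503 × 724.0 × 0.01430 = 15.56 m³/day.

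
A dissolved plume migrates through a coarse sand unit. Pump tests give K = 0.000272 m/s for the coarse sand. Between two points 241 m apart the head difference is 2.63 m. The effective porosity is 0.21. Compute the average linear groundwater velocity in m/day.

1.22

Convert K: 0.000272 m/s × 86400 = 23.50 m/day.
Hydraulic gradient i = Δh / L = 2.63 / 241 = 0.01091.
Darcy flux q = K · i = 23.50 × 0.01091 = 0.2565 m/day.
Seepage velocity v = q / n_e = 0.2565 / 0.21 = 1.221 m/day.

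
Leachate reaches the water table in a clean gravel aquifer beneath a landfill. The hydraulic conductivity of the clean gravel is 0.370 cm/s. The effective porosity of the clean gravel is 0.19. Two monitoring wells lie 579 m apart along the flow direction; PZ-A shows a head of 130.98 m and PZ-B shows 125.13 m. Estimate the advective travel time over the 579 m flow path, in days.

Convert K: 0.370 cm/s × 864 = 319.7 m/day.
Hydraulic gradient i = (130.98 − 125.13) / 579 = 5.85 / 579 = 0.01010.
Darcy flux q = K · i = 319.7 × 0.01010 = 3.230 m/day.
Seepage velocity v = q / n_e = 3.230 / 0.19 = 17.00 m/day.
Travel time t = L / v = 579 / 17.00 = 34.06 days.

34.1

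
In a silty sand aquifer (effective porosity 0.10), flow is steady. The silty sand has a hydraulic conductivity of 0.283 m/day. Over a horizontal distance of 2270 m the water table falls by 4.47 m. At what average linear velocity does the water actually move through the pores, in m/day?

Hydraulic gradient i = Δh / L = 4.47 / 2270 = 0.001969.
Darcy flux q = K · i = 0.2830 × 0.001969 = 0.0005573 m/day.
Seepage velocity v = q / n_e = 0.0005573 / 0.10 = 0.005573 m/day.

0.00557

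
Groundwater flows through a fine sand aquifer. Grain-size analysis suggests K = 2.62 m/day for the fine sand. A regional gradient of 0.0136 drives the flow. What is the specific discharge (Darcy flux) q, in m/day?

0.0356

Hydraulic gradient i = 0.0136.
Specific discharge q = K · i = 2.620 × 0.01360 = 0.03563 m/day.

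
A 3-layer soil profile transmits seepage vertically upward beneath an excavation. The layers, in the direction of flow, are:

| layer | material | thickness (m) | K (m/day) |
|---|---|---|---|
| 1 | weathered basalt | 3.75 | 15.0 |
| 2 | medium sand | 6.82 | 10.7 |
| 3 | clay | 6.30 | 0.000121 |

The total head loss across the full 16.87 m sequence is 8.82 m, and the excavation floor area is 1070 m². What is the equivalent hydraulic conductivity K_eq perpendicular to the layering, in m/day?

0.000324

Flow is perpendicular to layering, so the layers act in series and the equivalent K is the thickness-weighted harmonic mean.
Total thickness L = 3.75 + 6.82 + 6.30 = 16.87 m.
Σ(b_i/K_i) = 3.75/15.0 + 6.82/10.7 + 6.30/0.000121 = 52067 d.
K_eq = L / Σ(b_i/K_i) = 16.87 / 52067 = 0.0003240 m/day.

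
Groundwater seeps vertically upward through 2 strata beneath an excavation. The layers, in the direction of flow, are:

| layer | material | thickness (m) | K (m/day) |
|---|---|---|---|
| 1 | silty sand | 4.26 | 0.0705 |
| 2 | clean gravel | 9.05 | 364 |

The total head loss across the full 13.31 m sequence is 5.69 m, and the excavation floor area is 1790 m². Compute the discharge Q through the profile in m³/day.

Flow is perpendicular to layering, so the layers act in series and the equivalent K is the thickness-weighted harmonic mean.
Total thickness L = 4.26 + 9.05 = 13.31 m.
Σ(b_i/K_i) = 4.26/0.0705 + 9.05/364 = 60.45 d.
K_eq = L / Σ(b_i/K_i) = 13.31 / 60.45 = 0.2202 m/day.
Q = K_eq · A · (Δh/L) = 0.2202 × 1790 × (5.69/13.31) = 168.5 m³/day.

168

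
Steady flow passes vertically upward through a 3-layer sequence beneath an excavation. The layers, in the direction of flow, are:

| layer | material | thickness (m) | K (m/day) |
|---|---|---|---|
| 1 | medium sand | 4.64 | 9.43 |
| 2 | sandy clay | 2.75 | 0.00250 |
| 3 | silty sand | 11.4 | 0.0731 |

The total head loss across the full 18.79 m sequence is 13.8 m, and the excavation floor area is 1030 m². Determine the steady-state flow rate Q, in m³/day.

Flow is perpendicular to layering, so the layers act in series and the equivalent K is the thickness-weighted harmonic mean.
Total thickness L = 4.64 + 2.75 + 11.4 = 18.79 m.
Σ(b_i/K_i) = 4.64/9.43 + 2.75/0.00250 + 11.4/0.0731 = 1256 d.
K_eq = L / Σ(b_i/K_i) = 18.79 / 1256 = 0.01495 m/day.
Q = K_eq · A · (Δh/L) = 0.01495 × 1030 × (13.8/18.79) = 11.31 m³/day.

11.3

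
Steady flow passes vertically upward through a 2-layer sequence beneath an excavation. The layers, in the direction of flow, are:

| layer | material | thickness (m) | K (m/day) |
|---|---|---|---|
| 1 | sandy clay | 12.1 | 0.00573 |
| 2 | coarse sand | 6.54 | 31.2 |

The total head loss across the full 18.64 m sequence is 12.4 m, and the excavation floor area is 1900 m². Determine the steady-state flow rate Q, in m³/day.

11.2

Flow is perpendicular to layering, so the layers act in series and the equivalent K is the thickness-weighted harmonic mean.
Total thickness L = 12.1 + 6.54 = 18.64 m.
Σ(b_i/K_i) = 12.1/0.00573 + 6.54/31.2 = 2112 d.
K_eq = L / Σ(b_i/K_i) = 18.64 / 2112 = 0.008826 m/day.
Q = K_eq · A · (Δh/L) = 0.008826 × 1900 × (12.4/18.64) = 11.16 m³/day.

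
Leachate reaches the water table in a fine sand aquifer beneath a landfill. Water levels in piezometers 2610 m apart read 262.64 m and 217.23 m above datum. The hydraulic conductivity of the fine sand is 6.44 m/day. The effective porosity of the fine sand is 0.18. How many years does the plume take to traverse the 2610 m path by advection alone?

Hydraulic gradient i = (262.64 − 217.23) / 2610 = 45.41 / 2610 = 0.01740.
Darcy flux q = K · i = 6.440 × 0.01740 = 0.1120 m/day.
Seepage velocity v = q / n_e = 0.1120 / 0.18 = 0.6225 m/day.
Travel time t = L / v = 2610 / 0.6225 = 4193 days = 11.48 years.

11.5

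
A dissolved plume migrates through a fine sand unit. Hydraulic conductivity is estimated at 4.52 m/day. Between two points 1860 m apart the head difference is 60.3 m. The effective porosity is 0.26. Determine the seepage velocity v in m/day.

Hydraulic gradient i = Δh / L = 60.3 / 1860 = 0.03242.
Darcy flux q = K · i = 4.520 × 0.03242 = 0.1465 m/day.
Seepage velocity v = q / n_e = 0.1465 / 0.26 = 0.5636 m/day.

0.564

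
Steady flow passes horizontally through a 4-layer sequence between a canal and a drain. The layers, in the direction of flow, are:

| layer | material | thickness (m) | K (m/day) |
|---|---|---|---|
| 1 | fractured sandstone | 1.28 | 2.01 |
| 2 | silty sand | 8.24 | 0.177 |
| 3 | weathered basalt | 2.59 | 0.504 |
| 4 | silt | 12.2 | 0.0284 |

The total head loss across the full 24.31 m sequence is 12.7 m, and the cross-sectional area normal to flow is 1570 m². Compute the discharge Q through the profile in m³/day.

41.4

Flow is perpendicular to layering, so the layers act in series and the equivalent K is the thickness-weighted harmonic mean.
Total thickness L = 1.28 + 8.24 + 2.59 + 12.2 = 24.31 m.
Σ(b_i/K_i) = 1.28/2.01 + 8.24/0.177 + 2.59/0.504 + 12.2/0.0284 = 481.9 d.
K_eq = L / Σ(b_i/K_i) = 24.31 / 481.9 = 0.05045 m/day.
Q = K_eq · A · (Δh/L) = 0.05045 × 1570 × (12.7/24.31) = 41.38 m³/day.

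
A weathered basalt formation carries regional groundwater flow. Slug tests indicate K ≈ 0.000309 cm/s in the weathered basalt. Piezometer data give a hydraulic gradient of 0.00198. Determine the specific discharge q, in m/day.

Convert K: 0.000309 cm/s × 864 = 0.2670 m/day.
Hydraulic gradient i = 0.00198.
Specific discharge q = K · i = 0.2670 × 0.001980 = 0.0005286 m/day.

0.000529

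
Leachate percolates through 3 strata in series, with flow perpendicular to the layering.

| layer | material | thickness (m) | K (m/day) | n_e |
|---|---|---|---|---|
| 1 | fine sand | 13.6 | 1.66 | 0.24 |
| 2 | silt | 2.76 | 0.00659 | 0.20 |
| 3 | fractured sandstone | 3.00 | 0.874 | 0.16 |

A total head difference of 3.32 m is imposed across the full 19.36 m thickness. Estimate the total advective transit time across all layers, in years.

1.52

With flow normal to the layers, continuity requires the same specific discharge q through every layer.
Σ(b_i/K_i) = 13.6/1.66 + 2.76/0.00659 + 3.00/0.874 = 430.4 d.
q = Δh / Σ(b_i/K_i) = 3.32 / 430.4 = 0.007713 m/day.
In each layer the seepage velocity is v_i = q/n_i, so the layer transit time is t_i = b_i·n_i / q:
  layer 1 (fine sand): t_1 = 13.6 × 0.24 / 0.007713 = 423.2 d
  layer 2 (silt): t_2 = 2.76 × 0.20 / 0.007713 = 71.57 d
  layer 3 (fractured sandstone): t_3 = 3.00 × 0.16 / 0.007713 = 62.23 d
Total t = Σ t_i = 557.0 days = 1.525 years.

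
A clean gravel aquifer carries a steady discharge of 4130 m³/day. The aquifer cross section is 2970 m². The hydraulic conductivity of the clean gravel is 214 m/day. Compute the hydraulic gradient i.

0.00650

From Q = K·A·i, i = Q / (K·A) = 4130 / (214.0 × 2970) = 0.006498.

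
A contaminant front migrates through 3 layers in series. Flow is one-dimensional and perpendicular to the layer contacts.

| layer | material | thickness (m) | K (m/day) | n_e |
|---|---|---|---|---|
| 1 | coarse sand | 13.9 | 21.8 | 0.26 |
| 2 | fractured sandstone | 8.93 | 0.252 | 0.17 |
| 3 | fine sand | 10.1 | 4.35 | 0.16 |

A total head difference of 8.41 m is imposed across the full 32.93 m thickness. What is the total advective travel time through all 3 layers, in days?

With flow normal to the layers, continuity requires the same specific discharge q through every layer.
Σ(b_i/K_i) = 13.9/21.8 + 8.93/0.252 + 10.1/4.35 = 38.40 d.
q = Δh / Σ(b_i/K_i) = 8.41 / 38.40 = 0.2190 m/day.
In each layer the seepage velocity is v_i = q/n_i, so the layer transit time is t_i = b_i·n_i / q:
  layer 1 (coarse sand): t_1 = 13.9 × 0.26 / 0.2190 = 16.50 d
  layer 2 (fractured sandstone): t_2 = 8.93 × 0.17 / 0.2190 = 6.931 d
  layer 3 (fine sand): t_3 = 10.1 × 0.16 / 0.2190 = 7.378 d
Total t = Σ t_i = 30.81 days.

30.8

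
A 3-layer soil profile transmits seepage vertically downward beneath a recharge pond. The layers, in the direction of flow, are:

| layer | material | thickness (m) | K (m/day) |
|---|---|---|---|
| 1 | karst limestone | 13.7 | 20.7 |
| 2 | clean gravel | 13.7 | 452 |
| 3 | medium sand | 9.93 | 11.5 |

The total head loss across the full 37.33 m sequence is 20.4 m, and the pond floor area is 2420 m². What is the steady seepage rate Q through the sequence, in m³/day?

31700

Flow is perpendicular to layering, so the layers act in series and the equivalent K is the thickness-weighted harmonic mean.
Total thickness L = 13.7 + 13.7 + 9.93 = 37.33 m.
Σ(b_i/K_i) = 13.7/20.7 + 13.7/452 + 9.93/11.5 = 1.556 d.
K_eq = L / Σ(b_i/K_i) = 37.33 / 1.556 = 24.00 m/day.
Q = K_eq · A · (Δh/L) = 24.00 × 2420 × (20.4/37.33) = 31735 m³/day.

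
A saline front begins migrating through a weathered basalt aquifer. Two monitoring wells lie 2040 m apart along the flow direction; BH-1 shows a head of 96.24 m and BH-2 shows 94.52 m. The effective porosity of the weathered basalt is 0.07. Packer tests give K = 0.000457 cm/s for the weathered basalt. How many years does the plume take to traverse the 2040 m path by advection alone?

1170

Convert K: 0.000457 cm/s × 864 = 0.3948 m/day.
Hydraulic gradient i = (96.24 − 94.52) / 2040 = 1.72 / 2040 = 0.0008431.
Darcy flux q = K · i = 0.3948 × 0.0008431 = 0.0003329 m/day.
Seepage velocity v = q / n_e = 0.0003329 / 0.07 = 0.004756 m/day.
Travel time t = L / v = 2040 / 0.004756 = 4.289e+05 days = 1174 years.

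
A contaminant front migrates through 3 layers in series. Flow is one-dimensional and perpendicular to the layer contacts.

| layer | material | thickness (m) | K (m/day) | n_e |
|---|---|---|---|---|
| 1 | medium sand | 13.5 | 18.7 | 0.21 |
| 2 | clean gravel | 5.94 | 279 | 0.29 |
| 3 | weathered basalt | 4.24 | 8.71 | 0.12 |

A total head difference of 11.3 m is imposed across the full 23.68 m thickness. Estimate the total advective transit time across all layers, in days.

With flow normal to the layers, continuity requires the same specific discharge q through every layer.
Σ(b_i/K_i) = 13.5/18.7 + 5.94/279 + 4.24/8.71 = 1.230 d.
q = Δh / Σ(b_i/K_i) = 11.3 / 1.230 = 9.187 m/day.
In each layer the seepage velocity is v_i = q/n_i, so the layer transit time is t_i = b_i·n_i / q:
  layer 1 (medium sand): t_1 = 13.5 × 0.21 / 9.187 = 0.3086 d
  layer 2 (clean gravel): t_2 = 5.94 × 0.29 / 9.187 = 0.1875 d
  layer 3 (weathered basalt): t_3 = 4.24 × 0.12 / 9.187 = 0.05538 d
Total t = Σ t_i = 0.5515 days.

0.551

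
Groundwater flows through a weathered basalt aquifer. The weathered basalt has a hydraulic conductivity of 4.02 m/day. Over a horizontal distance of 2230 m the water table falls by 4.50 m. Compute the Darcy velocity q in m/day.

0.00811

Hydraulic gradient i = Δh / L = 4.50 / 2230 = 0.002018.
Specific discharge q = K · i = 4.020 × 0.002018 = 0.008112 m/day.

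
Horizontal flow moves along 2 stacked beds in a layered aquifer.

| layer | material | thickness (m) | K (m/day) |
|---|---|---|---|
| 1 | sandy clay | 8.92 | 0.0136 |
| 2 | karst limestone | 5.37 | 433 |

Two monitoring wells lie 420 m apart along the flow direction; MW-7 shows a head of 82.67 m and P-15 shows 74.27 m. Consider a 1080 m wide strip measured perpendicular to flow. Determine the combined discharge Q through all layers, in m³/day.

50200

Flow is parallel to layering, so each bed carries its own Darcy discharge and the transmissivities add.
Σ(K_i·b_i) = 0.0136×8.92 + 433×5.37 = 2325 m²/day.
Hydraulic gradient i = (82.67 − 74.27) / 420 = 8.4 / 420 = 0.02000.
Q = Σ(K_i·b_i) · W · i = 2325 × 1080 × 0.02000 = 50227 m³/day.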